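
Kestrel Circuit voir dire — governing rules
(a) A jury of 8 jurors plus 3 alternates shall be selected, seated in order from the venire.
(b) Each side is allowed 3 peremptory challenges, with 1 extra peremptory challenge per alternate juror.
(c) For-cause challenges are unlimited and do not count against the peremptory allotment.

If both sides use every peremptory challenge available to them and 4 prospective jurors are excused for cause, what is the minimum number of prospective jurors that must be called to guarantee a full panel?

Seats to fill: 8 + 3 alternates = 11.
Peremptories: 3 + 1×3 = 6 per side × 2 sides = 12.
For-cause removals: 4.
Minimum venire: 11 + 12 + 4 = 27.

27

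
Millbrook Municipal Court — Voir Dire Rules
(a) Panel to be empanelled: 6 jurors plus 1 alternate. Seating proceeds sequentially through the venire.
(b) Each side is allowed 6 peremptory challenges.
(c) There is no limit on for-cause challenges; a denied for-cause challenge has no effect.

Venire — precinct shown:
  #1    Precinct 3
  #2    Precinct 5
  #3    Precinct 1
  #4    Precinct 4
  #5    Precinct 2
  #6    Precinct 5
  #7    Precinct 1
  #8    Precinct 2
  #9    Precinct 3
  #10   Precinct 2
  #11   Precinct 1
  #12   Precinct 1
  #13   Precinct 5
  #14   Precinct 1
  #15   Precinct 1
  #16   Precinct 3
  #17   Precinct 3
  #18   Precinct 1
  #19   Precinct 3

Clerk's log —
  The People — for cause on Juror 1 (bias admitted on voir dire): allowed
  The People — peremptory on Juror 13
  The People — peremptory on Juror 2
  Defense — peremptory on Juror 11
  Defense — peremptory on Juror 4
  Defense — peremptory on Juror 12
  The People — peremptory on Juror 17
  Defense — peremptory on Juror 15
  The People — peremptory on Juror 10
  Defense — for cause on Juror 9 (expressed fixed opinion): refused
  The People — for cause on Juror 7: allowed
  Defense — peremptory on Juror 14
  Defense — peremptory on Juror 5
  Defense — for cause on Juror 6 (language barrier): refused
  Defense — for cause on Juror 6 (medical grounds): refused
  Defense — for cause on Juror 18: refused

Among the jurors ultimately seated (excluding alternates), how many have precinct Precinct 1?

Removed: #1, #2, #4, #5, #7, #10, #11, #12, #13, #14, #15, #17.
Seated jurors 1–6: #3, #6, #8, #9, #16, #18 (alternates #19 not counted).
Of those, in Precinct 1: #3, #18 → 2.

2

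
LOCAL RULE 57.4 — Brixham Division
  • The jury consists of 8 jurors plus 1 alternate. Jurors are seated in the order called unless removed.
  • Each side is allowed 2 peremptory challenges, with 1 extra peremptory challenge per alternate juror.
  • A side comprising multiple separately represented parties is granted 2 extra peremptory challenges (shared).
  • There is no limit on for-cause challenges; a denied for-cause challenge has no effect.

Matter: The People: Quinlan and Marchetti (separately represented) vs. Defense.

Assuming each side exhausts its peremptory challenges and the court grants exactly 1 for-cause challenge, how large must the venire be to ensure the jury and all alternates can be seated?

Seats to fill: 8 + 1 alternates = 9.
Peremptories — The People: 2 + 1×1 + 2 = 5; Defense: 2 + 1×1 = 3; total 8.
For-cause removals: 1.
Minimum venire: 9 + 8 + 1 = 18.

18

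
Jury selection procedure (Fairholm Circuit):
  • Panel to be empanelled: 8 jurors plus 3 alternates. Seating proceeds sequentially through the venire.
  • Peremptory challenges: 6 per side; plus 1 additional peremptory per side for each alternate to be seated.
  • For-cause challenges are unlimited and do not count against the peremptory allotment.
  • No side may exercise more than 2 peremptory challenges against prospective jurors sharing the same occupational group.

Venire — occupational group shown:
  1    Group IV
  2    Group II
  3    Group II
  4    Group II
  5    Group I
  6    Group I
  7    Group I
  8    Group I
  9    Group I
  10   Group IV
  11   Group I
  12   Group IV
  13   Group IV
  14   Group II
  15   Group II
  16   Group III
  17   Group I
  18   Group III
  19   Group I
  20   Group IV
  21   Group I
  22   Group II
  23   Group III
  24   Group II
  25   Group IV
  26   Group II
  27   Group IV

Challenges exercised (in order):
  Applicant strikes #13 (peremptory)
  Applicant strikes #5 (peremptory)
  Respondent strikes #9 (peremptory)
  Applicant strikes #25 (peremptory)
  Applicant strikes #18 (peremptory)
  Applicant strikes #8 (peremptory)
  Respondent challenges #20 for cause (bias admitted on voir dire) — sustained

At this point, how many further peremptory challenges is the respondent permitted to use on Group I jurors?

1

Respondent peremptories so far: #9 — 1 of 9 used, 8 left overall.
Against Group I: #9 — 1 used; per-group cap 2 leaves 1.
Binding limit: min(8, 1) = 1.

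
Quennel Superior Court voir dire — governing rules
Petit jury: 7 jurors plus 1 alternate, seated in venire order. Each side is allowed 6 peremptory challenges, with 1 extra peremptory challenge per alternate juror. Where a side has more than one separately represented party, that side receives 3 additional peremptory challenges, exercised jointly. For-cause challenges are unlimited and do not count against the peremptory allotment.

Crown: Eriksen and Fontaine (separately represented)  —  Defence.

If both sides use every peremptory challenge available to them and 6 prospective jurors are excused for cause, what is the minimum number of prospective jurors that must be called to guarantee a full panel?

31

Seats to fill: 7 + 1 alternates = 8.
Peremptories — Crown: 6 + 1×1 + 3 = 10; Defence: 6 + 1×1 = 7; total 17.
For-cause removals: 6.
Minimum venire: 8 + 17 + 6 = 31.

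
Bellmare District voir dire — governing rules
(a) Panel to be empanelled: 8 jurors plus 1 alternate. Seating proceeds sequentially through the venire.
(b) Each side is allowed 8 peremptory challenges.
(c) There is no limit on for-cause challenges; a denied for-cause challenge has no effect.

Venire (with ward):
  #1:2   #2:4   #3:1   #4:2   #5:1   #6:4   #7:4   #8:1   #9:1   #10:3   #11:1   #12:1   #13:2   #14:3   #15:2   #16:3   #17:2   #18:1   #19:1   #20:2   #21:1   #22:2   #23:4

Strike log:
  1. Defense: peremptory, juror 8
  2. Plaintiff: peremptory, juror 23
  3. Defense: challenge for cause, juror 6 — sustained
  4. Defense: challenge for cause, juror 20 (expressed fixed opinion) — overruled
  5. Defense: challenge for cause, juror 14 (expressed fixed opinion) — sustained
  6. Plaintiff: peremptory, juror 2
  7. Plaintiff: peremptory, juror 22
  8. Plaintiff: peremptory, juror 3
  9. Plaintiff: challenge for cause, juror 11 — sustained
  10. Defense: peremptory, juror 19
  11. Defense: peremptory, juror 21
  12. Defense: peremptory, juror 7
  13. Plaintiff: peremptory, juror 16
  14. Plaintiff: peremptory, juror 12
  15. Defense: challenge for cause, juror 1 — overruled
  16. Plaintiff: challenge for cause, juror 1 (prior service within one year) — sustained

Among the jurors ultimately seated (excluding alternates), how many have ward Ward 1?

3

Removed: #1, #2, #3, #6, #7, #8, #11, #12, #14, #16, #19, #21, #22, #23.
Seated jurors 1–8: #4, #5, #9, #10, #13, #15, #17, #18 (alternates #20 not counted).
Of those, in Ward 1: #5, #9, #18 → 3.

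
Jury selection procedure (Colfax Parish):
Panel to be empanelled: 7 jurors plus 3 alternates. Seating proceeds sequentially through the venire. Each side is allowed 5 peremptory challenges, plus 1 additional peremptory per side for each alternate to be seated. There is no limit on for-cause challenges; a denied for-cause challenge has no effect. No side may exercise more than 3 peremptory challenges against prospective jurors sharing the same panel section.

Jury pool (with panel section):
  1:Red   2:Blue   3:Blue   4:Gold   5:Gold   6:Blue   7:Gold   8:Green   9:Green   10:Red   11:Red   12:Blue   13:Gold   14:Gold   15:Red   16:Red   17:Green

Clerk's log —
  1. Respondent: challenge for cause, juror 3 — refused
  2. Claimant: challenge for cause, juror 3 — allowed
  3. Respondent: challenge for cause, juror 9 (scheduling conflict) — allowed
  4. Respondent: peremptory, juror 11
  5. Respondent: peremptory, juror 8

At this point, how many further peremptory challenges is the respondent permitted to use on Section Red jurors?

2

Respondent peremptories so far: #11, #8 — 2 of 8 used, 6 left overall.
Against Section Red: #11 — 1 used; per-section cap 3 leaves 2.
Binding limit: min(6, 2) = 2.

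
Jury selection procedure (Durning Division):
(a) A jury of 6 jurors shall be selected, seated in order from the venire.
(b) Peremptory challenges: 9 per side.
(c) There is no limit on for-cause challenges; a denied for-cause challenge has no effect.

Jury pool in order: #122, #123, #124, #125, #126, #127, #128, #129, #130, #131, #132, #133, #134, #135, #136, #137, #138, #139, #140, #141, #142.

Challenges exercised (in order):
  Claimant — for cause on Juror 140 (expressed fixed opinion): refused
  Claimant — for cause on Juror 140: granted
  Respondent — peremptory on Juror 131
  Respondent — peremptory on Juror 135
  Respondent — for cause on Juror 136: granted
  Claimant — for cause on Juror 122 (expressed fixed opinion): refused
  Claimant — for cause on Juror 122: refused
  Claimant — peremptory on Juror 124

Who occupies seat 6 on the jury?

Removed: #124, #131, #135, #136, #140. (#122 stays — for-cause denied.)
Filling seats in venire order through position 6: #122, #123, #125, #126, #127, #128.
So seat 6 is #128.

128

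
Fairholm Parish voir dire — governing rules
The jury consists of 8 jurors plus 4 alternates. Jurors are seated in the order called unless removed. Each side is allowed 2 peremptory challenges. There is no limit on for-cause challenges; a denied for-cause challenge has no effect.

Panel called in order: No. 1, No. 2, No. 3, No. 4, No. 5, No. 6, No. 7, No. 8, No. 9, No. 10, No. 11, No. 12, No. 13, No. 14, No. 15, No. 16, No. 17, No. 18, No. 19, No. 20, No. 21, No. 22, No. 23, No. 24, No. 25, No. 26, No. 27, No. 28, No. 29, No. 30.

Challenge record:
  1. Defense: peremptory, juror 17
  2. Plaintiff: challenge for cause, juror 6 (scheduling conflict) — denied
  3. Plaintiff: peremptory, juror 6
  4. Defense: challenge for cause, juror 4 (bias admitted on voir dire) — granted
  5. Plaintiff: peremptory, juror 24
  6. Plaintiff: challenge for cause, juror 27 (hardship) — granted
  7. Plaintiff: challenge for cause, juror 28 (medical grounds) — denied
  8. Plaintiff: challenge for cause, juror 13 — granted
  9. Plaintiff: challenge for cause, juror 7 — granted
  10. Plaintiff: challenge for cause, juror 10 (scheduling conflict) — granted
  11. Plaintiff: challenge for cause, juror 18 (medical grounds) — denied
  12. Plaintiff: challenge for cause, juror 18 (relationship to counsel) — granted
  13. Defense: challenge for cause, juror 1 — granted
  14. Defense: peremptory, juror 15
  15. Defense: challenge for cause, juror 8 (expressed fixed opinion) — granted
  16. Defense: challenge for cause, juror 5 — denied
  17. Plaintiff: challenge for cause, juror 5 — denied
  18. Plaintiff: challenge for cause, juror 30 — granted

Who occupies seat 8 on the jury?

Removed: #1, #4, #6, #7, #8, #10, #13, #15, #17, #18, #24, #27, #30. (#5, #28 stay — for-cause denied.)
Seating in order: seats 1–8 → #2, #3, #5, #9, #11, #12, #14, #16; alternates → #19, #20, #21, #22.
So seat 8 is #16.

16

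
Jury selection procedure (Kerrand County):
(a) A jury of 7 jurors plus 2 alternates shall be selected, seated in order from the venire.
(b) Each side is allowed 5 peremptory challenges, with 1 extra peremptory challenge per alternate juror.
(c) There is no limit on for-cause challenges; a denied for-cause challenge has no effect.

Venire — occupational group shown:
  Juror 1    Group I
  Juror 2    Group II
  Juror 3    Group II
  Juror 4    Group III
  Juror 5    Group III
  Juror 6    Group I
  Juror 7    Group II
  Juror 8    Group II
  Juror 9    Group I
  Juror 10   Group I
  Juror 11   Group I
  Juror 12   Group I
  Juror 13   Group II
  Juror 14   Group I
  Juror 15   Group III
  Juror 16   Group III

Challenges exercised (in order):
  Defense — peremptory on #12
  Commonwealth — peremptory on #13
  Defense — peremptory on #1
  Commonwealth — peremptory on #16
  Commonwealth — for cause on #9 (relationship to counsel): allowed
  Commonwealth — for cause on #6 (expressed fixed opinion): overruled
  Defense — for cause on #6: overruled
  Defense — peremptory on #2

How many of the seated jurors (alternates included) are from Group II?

3

Removed: #1, #2, #9, #12, #13, #16.
Seated (9 incl. alternates): #3, #4, #5, #6, #7, #8, #10, #11, #14.
Of those, in Group II: #3, #7, #8 → 3.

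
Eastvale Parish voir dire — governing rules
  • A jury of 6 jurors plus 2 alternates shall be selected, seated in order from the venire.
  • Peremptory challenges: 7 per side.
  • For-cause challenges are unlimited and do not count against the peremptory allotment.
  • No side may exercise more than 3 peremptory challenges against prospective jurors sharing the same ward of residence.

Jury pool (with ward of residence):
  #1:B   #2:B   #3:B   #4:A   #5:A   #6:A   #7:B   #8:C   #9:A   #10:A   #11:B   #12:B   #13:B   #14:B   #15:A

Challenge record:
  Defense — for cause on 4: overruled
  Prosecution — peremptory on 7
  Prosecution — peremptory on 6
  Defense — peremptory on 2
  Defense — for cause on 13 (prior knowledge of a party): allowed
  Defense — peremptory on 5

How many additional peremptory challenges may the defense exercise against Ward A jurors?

Defense peremptories so far: #2, #5 — 2 of 7 used, 5 left overall.
Against Ward A: #5 — 1 used; per-ward cap 3 leaves 2.
Binding limit: min(5, 2) = 2.

2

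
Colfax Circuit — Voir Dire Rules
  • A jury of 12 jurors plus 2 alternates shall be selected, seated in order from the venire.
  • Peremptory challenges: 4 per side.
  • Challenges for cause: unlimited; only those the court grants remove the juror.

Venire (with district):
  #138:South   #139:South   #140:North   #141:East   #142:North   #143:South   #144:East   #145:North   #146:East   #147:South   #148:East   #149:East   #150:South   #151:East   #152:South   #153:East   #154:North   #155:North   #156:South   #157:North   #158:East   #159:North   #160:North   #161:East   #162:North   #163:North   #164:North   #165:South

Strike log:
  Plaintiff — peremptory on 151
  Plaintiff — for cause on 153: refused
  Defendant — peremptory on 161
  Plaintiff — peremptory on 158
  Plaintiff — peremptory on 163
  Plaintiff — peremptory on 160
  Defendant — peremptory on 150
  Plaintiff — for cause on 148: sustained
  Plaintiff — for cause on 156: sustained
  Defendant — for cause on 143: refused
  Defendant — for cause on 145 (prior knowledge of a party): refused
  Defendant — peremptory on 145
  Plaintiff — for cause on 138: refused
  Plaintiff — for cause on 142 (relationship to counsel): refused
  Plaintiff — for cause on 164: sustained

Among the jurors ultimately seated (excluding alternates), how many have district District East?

5

Removed: #145, #148, #150, #151, #156, #158, #160, #161, #163, #164.
Seated jurors 1–12: #138, #139, #140, #141, #142, #143, #144, #146, #147, #149, #152, #153 (alternates #154, #155 not counted).
Of those, in District East: #141, #144, #146, #149, #153 → 5.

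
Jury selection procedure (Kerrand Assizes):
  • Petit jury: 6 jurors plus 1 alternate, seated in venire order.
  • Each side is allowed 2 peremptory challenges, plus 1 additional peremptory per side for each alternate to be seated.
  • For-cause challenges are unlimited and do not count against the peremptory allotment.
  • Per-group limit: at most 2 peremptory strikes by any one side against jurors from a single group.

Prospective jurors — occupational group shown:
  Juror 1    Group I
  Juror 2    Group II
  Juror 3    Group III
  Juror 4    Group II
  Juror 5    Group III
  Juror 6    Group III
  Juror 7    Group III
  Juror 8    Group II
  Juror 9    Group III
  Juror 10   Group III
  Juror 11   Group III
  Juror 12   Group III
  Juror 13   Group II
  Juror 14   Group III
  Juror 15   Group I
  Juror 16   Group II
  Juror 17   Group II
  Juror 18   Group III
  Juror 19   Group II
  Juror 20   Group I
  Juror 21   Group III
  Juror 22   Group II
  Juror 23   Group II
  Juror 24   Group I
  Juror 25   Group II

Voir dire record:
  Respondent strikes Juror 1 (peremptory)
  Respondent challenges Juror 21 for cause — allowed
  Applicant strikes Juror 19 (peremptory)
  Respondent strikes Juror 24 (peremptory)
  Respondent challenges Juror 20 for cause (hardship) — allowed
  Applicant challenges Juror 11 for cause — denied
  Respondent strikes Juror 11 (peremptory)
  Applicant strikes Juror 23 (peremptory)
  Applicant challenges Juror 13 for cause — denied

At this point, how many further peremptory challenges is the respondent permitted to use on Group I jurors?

0

Respondent peremptories so far: #1, #24, #11 — 3 of 3 used, 0 left overall.
Against Group I: #1, #24 — 2 used; per-group cap 2 leaves 0.
Binding limit: min(0, 0) = 0.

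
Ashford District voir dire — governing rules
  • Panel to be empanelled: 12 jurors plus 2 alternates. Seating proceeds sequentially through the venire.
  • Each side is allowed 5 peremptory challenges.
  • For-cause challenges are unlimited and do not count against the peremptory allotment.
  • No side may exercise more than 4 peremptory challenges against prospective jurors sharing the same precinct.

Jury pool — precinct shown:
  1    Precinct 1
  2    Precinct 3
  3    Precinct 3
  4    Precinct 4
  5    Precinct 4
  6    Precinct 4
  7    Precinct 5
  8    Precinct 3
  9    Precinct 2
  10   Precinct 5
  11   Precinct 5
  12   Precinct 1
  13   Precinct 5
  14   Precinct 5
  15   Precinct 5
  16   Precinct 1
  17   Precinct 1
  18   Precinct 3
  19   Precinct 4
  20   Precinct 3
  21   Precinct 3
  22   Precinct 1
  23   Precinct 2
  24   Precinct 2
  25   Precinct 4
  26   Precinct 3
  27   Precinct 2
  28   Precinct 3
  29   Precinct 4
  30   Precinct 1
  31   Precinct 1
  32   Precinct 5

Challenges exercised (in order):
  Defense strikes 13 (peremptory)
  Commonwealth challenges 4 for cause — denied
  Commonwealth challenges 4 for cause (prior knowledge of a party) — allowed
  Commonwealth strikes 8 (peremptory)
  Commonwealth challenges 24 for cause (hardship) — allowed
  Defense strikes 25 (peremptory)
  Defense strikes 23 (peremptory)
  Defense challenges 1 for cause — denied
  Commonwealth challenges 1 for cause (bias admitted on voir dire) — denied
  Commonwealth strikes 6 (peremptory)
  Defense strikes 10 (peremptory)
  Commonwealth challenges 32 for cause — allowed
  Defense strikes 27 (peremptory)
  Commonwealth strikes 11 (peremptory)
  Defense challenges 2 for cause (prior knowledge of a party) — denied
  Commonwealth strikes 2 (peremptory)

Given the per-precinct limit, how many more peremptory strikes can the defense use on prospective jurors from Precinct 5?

Defense peremptories so far: #13, #25, #23, #10, #27 — 5 of 5 used, 0 left overall.
Against Precinct 5: #13, #10 — 2 used; per-precinct cap 4 leaves 2.
Binding limit: min(0, 2) = 0.

0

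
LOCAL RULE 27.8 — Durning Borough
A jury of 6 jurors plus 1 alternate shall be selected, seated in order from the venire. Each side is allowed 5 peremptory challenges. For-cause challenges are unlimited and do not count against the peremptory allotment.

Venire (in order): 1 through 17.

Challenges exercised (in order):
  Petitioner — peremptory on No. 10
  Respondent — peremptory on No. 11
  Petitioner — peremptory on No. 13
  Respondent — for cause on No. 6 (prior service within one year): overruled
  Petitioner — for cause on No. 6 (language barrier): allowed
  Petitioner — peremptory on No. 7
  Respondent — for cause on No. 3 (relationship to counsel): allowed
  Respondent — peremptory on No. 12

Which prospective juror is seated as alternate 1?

14

Removed: #3, #6, #7, #10, #11, #12, #13.
Filling seats in venire order through position 7: #1, #2, #4, #5, #8, #9, #14.
So alternate 1 is #14.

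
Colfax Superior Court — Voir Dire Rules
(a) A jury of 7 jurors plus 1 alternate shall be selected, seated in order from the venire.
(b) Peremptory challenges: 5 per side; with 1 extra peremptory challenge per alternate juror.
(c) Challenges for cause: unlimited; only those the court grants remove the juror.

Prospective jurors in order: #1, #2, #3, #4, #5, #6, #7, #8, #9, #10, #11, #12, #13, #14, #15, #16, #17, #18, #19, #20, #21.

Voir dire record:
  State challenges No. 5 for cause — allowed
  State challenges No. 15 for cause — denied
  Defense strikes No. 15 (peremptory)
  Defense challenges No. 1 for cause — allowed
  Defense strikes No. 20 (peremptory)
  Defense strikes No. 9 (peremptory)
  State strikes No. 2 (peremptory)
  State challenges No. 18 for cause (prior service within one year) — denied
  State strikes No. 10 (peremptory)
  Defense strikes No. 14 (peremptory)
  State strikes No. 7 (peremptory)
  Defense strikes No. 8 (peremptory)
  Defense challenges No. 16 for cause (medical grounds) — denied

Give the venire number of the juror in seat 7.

16

Removed: #1, #2, #5, #7, #8, #9, #10, #14, #15, #20. (#16, #18 stay — for-cause denied.)
Filling seats in venire order through position 7: #3, #4, #6, #11, #12, #13, #16.
So seat 7 is #16.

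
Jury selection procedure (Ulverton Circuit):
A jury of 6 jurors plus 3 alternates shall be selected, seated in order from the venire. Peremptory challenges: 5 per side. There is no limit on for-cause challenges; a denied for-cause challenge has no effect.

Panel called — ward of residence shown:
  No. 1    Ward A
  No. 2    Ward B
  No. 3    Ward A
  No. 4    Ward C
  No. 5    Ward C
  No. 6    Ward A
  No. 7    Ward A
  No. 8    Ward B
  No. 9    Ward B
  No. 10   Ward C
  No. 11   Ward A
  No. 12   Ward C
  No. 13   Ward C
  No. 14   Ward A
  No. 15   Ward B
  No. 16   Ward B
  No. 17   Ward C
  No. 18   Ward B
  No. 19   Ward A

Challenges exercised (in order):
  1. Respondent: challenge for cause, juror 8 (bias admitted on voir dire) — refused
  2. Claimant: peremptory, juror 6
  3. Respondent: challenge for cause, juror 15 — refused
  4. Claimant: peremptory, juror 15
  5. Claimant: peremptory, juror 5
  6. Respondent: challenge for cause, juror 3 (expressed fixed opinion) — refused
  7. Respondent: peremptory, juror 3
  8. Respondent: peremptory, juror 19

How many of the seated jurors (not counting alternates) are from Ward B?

Removed: #3, #5, #6, #15, #19.
Seated jurors 1–6: #1, #2, #4, #7, #8, #9 (alternates #10, #11, #12 not counted).
Of those, in Ward B: #2, #8, #9 → 3.

3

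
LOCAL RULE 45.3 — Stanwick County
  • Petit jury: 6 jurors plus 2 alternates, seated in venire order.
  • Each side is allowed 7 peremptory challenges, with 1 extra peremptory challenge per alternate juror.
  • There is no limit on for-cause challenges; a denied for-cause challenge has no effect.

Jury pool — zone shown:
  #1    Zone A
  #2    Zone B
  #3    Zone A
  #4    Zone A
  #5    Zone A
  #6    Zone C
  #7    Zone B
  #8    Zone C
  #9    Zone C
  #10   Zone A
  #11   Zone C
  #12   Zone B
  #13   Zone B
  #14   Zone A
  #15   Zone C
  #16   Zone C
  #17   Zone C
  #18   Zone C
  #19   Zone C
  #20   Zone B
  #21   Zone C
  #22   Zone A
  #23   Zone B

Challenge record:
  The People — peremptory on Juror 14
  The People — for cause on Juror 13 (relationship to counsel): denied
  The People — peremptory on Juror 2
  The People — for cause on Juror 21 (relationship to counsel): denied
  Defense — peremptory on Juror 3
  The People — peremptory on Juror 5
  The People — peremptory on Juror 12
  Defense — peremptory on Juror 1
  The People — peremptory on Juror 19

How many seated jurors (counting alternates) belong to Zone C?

4

Removed: #1, #2, #3, #5, #12, #14, #19.
Seated (8 incl. alternates): #4, #6, #7, #8, #9, #10, #11, #13.
Of those, in Zone C: #6, #8, #9, #11 → 4.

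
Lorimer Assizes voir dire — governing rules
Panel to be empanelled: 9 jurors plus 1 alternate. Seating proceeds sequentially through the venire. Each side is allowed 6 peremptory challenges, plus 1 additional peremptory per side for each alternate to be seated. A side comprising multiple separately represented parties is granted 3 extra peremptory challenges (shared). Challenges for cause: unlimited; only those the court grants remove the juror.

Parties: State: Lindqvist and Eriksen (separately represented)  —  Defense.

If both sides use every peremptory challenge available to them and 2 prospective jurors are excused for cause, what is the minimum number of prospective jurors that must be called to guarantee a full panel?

29

Seats to fill: 9 + 1 alternates = 10.
Peremptories — State: 6 + 1×1 + 3 = 10; Defense: 6 + 1×1 = 7; total 17.
For-cause removals: 2.
Minimum venire: 10 + 17 + 2 = 29.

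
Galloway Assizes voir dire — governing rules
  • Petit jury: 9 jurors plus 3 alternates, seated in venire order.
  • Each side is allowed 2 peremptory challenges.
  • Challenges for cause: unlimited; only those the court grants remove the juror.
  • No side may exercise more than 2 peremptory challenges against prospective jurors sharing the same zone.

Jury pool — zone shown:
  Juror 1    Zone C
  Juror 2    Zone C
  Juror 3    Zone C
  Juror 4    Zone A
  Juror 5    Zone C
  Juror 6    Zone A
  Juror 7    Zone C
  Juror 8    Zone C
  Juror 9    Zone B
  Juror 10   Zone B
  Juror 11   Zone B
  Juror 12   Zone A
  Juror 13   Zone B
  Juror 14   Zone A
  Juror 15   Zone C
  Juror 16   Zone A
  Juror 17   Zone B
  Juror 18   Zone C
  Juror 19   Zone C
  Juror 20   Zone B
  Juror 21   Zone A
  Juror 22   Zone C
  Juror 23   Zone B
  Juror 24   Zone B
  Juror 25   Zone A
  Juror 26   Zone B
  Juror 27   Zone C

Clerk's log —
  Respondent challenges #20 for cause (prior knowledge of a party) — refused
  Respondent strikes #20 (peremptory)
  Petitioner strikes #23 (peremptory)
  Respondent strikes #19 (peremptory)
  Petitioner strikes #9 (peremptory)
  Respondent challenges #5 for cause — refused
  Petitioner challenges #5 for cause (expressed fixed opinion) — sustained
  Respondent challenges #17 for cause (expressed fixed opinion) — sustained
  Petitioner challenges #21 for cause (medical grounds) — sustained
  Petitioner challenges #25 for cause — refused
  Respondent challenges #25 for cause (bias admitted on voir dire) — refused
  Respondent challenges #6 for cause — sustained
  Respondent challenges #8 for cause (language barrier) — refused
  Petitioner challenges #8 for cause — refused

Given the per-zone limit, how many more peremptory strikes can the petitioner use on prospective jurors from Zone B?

0

Petitioner peremptories so far: #23, #9 — 2 of 2 used, 0 left overall.
Against Zone B: #23, #9 — 2 used; per-zone cap 2 leaves 0.
Binding limit: min(0, 0) = 0.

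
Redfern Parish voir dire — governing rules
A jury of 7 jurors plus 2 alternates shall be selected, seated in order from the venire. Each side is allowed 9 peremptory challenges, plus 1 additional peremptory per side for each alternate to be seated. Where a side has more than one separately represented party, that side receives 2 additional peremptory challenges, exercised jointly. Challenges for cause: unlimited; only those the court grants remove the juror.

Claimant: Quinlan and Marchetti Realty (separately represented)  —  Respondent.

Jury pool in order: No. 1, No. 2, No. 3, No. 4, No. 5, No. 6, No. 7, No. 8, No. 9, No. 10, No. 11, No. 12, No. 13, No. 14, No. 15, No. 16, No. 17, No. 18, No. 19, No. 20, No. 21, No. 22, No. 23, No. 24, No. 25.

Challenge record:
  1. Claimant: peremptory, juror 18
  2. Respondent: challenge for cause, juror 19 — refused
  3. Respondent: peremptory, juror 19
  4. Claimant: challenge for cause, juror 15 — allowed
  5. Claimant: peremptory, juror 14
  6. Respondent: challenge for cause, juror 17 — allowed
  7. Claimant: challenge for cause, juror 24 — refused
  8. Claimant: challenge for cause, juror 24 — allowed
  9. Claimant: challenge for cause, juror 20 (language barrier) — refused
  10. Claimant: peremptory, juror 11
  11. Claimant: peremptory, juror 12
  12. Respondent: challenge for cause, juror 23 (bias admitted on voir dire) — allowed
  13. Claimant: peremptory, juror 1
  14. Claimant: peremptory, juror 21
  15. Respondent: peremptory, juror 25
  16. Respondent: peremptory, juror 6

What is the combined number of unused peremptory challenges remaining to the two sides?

Claimant allotment: 9 base + 1 × 2 alternates + 2 multi-party = 13. Respondent allotment: 9 base + 1 × 2 alternates = 11.
Claimant peremptories used: #18, #14, #11, #12, #1, #21 — 6 (for-cause on #15, #24, #24, #20 don't count).
Respondent peremptories used: #19, #25, #6 — 3 (for-cause on #19, #17, #23 don't count).
Remaining: (13 − 6) + (11 − 3) = 15.

15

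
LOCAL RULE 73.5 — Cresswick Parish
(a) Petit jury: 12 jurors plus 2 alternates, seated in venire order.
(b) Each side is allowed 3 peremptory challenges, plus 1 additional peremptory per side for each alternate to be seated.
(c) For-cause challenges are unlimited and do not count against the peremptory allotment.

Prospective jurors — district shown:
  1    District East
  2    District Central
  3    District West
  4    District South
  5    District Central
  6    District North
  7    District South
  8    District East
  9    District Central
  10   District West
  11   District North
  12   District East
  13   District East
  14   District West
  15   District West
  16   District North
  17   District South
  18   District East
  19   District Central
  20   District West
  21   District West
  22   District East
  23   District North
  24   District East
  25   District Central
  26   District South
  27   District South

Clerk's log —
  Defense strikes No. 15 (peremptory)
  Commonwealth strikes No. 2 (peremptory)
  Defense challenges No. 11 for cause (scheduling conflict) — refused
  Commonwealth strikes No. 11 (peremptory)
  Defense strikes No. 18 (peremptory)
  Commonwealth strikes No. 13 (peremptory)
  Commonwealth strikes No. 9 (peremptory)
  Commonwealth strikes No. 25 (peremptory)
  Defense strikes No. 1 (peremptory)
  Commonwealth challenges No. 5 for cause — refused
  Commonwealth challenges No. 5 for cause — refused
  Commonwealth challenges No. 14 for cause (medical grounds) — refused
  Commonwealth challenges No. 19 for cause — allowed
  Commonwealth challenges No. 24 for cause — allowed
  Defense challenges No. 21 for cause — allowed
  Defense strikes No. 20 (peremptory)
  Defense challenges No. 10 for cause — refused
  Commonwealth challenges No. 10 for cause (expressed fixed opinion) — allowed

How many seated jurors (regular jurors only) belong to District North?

Removed: #1, #2, #9, #10, #11, #13, #15, #18, #19, #20, #21, #24, #25.
Seated jurors 1–12: #3, #4, #5, #6, #7, #8, #12, #14, #16, #17, #22, #23 (alternates #26, #27 not counted).
Of those, in District North: #6, #16, #23 → 3.

3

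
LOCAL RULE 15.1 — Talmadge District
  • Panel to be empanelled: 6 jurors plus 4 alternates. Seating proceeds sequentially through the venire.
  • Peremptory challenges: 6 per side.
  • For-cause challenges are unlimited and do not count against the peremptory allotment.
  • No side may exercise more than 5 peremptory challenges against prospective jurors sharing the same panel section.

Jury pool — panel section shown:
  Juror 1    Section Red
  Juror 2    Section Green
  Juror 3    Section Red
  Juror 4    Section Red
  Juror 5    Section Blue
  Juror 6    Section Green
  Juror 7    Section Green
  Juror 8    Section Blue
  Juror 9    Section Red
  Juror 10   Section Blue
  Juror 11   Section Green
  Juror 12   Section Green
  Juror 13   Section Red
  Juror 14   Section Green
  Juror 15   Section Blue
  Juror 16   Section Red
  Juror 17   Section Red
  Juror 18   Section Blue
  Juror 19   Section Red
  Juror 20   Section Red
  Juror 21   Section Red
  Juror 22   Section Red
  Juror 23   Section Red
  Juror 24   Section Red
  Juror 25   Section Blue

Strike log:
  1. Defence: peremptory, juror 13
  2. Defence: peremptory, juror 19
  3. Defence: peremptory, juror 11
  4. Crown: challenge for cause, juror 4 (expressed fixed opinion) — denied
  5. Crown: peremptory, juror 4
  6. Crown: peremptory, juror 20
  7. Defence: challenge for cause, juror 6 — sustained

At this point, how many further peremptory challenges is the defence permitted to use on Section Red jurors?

Defence peremptories so far: #13, #19, #11 — 3 of 6 used, 3 left overall.
Against Section Red: #13, #19 — 2 used; per-section cap 5 leaves 3.
Binding limit: min(3, 3) = 3.

3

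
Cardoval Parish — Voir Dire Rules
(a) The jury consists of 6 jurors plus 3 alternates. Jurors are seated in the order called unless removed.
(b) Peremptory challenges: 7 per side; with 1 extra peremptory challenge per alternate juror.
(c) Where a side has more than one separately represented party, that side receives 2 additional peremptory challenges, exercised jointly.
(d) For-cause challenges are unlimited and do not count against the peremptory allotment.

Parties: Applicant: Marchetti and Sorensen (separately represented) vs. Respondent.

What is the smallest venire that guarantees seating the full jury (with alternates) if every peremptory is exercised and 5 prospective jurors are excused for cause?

Seats to fill: 6 + 3 alternates = 9.
Peremptories — Applicant: 7 + 1×3 + 2 = 12; Respondent: 7 + 1×3 = 10; total 22.
For-cause removals: 5.
Minimum venire: 9 + 22 + 5 = 36.

36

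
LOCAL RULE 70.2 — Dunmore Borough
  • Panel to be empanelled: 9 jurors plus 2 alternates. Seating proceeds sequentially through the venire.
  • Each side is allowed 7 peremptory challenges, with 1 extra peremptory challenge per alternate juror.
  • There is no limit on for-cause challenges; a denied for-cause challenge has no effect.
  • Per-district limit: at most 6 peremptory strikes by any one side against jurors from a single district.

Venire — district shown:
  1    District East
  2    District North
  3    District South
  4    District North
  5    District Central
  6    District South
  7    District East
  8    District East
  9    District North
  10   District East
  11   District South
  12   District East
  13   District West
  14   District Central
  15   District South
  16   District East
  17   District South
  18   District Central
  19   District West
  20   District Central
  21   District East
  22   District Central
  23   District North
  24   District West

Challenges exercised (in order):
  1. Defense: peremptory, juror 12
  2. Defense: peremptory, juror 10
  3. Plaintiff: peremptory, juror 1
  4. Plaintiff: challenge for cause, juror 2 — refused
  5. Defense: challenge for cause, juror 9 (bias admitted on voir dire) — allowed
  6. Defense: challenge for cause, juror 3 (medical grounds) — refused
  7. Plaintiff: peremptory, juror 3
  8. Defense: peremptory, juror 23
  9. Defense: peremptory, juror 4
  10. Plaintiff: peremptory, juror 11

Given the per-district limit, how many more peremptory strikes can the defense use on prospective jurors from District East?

Defense peremptories so far: #12, #10, #23, #4 — 4 of 9 used, 5 left overall.
Against District East: #12, #10 — 2 used; per-district cap 6 leaves 4.
Binding limit: min(5, 4) = 4.

4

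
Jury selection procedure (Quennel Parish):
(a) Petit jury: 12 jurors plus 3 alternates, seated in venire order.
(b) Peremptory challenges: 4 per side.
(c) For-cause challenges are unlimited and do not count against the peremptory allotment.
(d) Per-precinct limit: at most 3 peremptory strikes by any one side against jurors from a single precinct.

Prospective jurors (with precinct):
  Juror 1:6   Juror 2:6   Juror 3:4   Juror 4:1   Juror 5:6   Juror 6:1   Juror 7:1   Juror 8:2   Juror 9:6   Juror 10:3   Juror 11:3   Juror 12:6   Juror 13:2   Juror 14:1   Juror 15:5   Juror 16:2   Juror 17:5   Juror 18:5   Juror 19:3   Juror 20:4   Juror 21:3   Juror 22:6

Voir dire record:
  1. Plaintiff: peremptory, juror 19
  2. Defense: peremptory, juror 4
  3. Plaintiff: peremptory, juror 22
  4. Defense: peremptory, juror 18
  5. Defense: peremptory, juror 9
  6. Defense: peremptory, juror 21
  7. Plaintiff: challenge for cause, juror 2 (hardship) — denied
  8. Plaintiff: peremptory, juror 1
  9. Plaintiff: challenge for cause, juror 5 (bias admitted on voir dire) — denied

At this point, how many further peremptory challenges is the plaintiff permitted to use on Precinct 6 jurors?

Plaintiff peremptories so far: #19, #22, #1 — 3 of 4 used, 1 left overall.
Against Precinct 6: #22, #1 — 2 used; per-precinct cap 3 leaves 1.
Binding limit: min(1, 1) = 1.

1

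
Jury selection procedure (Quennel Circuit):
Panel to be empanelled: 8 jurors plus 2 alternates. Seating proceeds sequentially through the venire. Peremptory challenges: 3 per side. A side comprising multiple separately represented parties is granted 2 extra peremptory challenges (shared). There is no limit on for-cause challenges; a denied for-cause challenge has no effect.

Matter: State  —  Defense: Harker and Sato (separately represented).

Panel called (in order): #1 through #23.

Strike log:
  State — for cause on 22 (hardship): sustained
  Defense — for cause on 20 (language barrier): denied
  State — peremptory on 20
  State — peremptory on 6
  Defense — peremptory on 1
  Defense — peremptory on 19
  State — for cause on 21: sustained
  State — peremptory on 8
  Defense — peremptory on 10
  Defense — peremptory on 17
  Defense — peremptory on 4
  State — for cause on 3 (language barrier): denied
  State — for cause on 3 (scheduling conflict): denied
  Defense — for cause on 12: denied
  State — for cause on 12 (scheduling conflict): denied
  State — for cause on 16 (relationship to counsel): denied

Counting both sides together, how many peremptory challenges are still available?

0

State allotment: 3. Defense allotment: 3 base + 2 multi-party = 5.
State peremptories used: #20, #6, #8 — 3 (for-cause on #22, #21, #3, #3, #12, #16 don't count).
Defense peremptories used: #1, #19, #10, #17, #4 — 5 (for-cause on #20, #12 don't count).
Remaining: (3 − 3) + (5 − 5) = 0.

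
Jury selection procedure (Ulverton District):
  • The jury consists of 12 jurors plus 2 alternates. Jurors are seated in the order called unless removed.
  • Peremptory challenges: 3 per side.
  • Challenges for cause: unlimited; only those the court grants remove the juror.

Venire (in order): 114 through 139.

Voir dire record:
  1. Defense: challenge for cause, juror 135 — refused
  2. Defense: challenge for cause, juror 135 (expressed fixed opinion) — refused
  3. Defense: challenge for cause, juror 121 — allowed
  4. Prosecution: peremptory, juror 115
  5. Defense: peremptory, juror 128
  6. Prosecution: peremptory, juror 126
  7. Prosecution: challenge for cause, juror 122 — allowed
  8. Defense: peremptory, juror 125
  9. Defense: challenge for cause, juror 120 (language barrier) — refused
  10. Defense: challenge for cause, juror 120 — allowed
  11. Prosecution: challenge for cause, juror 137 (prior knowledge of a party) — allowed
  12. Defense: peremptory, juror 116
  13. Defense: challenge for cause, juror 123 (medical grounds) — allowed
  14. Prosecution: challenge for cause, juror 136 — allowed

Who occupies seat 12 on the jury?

134

Removed: #115, #116, #120, #121, #122, #123, #125, #126, #128, #136, #137. (#135 stays — for-cause denied.)
Seating in order: seats 1–12 → #114, #117, #118, #119, #124, #127, #129, #130, #131, #132, #133, #134; alternates → #135, #138.
So seat 12 is #134.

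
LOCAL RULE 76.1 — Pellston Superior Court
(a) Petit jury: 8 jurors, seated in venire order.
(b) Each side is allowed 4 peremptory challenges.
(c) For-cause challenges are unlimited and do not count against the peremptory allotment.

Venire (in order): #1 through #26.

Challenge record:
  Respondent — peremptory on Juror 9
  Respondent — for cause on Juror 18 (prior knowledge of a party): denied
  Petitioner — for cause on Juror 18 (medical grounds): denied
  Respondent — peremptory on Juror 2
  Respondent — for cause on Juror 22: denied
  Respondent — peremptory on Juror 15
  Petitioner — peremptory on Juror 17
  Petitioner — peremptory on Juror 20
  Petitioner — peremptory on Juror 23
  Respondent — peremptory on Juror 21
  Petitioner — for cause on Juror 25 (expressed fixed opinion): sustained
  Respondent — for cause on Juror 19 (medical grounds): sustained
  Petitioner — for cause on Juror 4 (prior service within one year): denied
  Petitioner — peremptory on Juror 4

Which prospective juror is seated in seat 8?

11

Removed: #2, #4, #9, #15, #17, #19, #20, #21, #23, #25. (#18, #22 stay — for-cause denied.)
Seating in order: seats 1–8 → #1, #3, #5, #6, #7, #8, #10, #11.
So seat 8 is #11.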